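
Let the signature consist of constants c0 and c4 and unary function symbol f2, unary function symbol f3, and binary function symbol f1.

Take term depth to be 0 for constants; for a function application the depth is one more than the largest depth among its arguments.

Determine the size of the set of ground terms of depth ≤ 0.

Write N_k for the number of ground terms of depth ≤ k. A term of depth ≤ k is either a constant or a function symbol applied to arguments of depth ≤ k−1, so N_k = 2 + N_{k-1} + N_{k-1} + N_{k-1}^2.
N_0 = 2
Explicitly: c0, c4.

2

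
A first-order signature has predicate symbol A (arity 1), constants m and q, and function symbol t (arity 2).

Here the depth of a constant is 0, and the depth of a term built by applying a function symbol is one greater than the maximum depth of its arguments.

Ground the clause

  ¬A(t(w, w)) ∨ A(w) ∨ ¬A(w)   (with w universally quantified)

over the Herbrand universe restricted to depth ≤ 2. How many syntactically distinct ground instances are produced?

Ground terms of depth ≤ 2:
  Let N_k count ground terms of depth at most k. Each non-constant term of depth ≤ k is some function symbol applied to depth-≤(k−1) arguments, giving N_k = 2 + N_{k-1}^2.
  N_0 = 2
  N_1 = 2 + 2^2 = 6
  N_2 = 2 + 6^2 = 38
So there are 38 ground terms available for substitution.
The clause has 1 distinct variable (w), which appears in the body. In the free term algebra distinct substitutions yield syntactically distinct ground instances.
Number of ground instances = 38.

38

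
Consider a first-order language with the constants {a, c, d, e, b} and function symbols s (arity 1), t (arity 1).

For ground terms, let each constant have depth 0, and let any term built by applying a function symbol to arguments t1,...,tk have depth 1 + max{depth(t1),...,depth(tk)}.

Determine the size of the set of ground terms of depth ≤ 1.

15

Let N_k count ground terms of depth at most k. Each non-constant term of depth ≤ k is some function symbol applied to depth-≤(k−1) arguments, giving N_k = 5 + N_{k-1} + N_{k-1}.
N_0 = 5
N_1 = 5 + 5 + 5 = 15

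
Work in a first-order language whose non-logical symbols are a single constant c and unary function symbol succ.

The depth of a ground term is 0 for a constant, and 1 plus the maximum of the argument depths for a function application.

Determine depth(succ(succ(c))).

depth(succ(c)) = 1 + depth(c) = 1 + 0 = 1
depth(succ(succ(c))) = 1 + depth(succ(c)) = 1 + 1 = 2

2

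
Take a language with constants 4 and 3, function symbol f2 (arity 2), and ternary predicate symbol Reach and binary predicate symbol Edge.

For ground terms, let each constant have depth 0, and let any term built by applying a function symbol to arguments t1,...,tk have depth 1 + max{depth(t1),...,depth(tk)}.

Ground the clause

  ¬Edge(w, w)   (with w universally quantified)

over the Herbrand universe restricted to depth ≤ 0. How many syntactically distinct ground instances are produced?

2

Ground terms of depth ≤ 0:
  Let N_k count ground terms of depth at most k. Each non-constant term of depth ≤ k is some function symbol applied to depth-≤(k−1) arguments, giving N_k = 2 + N_{k-1}^2.
  N_0 = 2
So there are 2 ground terms available for substitution.
There is 1 variable to instantiate (w),  occurring in at least one literal, so different choices give different ground instances.
Number of ground instances = 2.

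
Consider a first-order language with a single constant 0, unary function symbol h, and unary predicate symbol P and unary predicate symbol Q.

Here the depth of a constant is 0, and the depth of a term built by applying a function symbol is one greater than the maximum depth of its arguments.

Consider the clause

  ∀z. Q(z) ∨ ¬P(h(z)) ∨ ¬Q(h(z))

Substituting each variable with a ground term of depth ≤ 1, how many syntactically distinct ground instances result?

Ground terms of depth ≤ 1:
  Let N_k count ground terms of depth at most k. Each non-constant term of depth ≤ k is some function symbol applied to depth-≤(k−1) arguments, giving N_k = 1 + N_{k-1}.
  N_0 = 1
  N_1 = 1 + 1 = 2
So there are 2 ground terms available for substitution.
There is 1 variable to instantiate (z),  occurring in at least one literal, so different choices give different ground instances.
Number of ground instances = 2.

2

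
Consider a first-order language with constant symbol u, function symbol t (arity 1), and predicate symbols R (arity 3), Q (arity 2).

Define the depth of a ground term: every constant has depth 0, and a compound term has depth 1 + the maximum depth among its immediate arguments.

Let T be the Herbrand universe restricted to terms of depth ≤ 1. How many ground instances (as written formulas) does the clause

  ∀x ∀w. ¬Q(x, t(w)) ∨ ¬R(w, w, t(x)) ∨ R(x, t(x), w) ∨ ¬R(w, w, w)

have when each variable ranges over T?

Ground terms of depth ≤ 1:
  Let N_k count ground terms of depth at most k. Each non-constant term of depth ≤ k is some function symbol applied to depth-≤(k−1) arguments, giving N_k = 1 + N_{k-1}.
  N_0 = 1
  N_1 = 1 + 1 = 2
  Explicitly: u, t(u).
So there are 2 ground terms available for substitution.
The body mentions every one of the 2 quantified variables; since ground terms form a free algebra, no two substitutions collapse to the same formula.
Number of ground instances = 2^2 = 4.

4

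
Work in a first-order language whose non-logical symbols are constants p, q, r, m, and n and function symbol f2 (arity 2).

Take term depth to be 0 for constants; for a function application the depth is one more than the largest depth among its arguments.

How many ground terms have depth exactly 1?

Write N_k for the number of ground terms of depth ≤ k. A term of depth ≤ k is either a constant or a function symbol applied to arguments of depth ≤ k−1, so N_k = 5 + N_{k-1}^2.
N_0 = 5
N_1 = 5 + 5^2 = 30
Terms of depth exactly 1: N_1 − N_0 = 30 − 5 = 25.

25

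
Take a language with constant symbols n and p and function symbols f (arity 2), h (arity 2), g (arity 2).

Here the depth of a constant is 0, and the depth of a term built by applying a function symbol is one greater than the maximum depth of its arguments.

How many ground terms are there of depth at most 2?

Write N_k for the number of ground terms of depth ≤ k. A term of depth ≤ k is either a constant or a function symbol applied to arguments of depth ≤ k−1, so N_k = 2 + N_{k-1}^2 + N_{k-1}^2 + N_{k-1}^2.
N_0 = 2
N_1 = 2 + 2^2 + 2^2 + 2^2 = 14
N_2 = 2 + 14^2 + 14^2 + 14^2 = 590

590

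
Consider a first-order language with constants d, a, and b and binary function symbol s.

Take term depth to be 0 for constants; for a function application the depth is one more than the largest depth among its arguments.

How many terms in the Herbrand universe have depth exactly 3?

21465

Count level by level. With function symbols s/2, the terms of depth ≤ k are the 3 constants together with each function applied to depth-≤(k−1) tuples, so N_k = 3 + N_{k-1}^2.
N_0 = 3
N_1 = 3 + 3^2 = 12
N_2 = 3 + 12^2 = 147
N_3 = 3 + 147^2 = 21612
Terms of depth exactly 3: N_3 − N_2 = 21612 − 147 = 21465.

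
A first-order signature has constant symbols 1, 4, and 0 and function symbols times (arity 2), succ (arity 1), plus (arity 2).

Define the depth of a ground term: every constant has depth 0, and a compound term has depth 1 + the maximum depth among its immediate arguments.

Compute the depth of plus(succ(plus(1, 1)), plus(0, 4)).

3

depth(plus(1, 1)) = 1 + max(0, 0) = 1
depth(succ(plus(1, 1))) = 1 + depth(plus(1, 1)) = 1 + 1 = 2
depth(plus(0, 4)) = 1 + max(0, 0) = 1
depth(plus(succ(plus(1, 1)), plus(0, 4))) = 1 + max(2, 1) = 3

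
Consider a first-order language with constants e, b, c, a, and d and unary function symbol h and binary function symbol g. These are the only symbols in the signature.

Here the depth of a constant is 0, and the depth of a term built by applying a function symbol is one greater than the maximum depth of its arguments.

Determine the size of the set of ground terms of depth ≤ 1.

Write N_k for the number of ground terms of depth ≤ k. A term of depth ≤ k is either a constant or a function symbol applied to arguments of depth ≤ k−1, so N_k = 5 + N_{k-1} + N_{k-1}^2.
N_0 = 5
N_1 = 5 + 5 + 5^2 = 35

35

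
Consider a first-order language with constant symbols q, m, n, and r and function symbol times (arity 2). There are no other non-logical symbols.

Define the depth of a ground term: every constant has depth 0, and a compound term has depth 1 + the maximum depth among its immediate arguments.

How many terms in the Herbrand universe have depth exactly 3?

Write N_k for the number of ground terms of depth ≤ k. A term of depth ≤ k is either a constant or a function symbol applied to arguments of depth ≤ k−1, so N_k = 4 + N_{k-1}^2.
N_0 = 4
N_1 = 4 + 4^2 = 20
N_2 = 4 + 20^2 = 404
N_3 = 4 + 404^2 = 163220
Terms of depth exactly 3: N_3 − N_2 = 163220 − 404 = 162816.

162816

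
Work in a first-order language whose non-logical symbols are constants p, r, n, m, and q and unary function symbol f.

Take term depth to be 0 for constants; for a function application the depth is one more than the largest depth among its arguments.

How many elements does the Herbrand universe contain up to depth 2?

15

Let N_k = |{terms of depth ≤ k}|. Then N_0 = 5 and N_k = 5 + N_{k-1} for k ≥ 1 (one summand per function symbol, arity giving the exponent).
N_0 = 5
N_1 = 5 + 5 = 10
N_2 = 5 + 10 = 15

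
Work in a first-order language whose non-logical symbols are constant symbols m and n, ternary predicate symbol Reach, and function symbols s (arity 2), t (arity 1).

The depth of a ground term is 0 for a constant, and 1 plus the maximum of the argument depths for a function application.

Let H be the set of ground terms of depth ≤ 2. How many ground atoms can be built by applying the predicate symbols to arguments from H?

First count ground terms of depth ≤ 2.
Let N_k count ground terms of depth at most k. Each non-constant term of depth ≤ k is some function symbol applied to depth-≤(k−1) arguments, giving N_k = 2 + N_{k-1}^2 + N_{k-1}.
N_0 = 2
N_1 = 2 + 2^2 + 2 = 8
N_2 = 2 + 8^2 + 8 = 74
So |H| = 74.
Each predicate of arity r yields |H|^r ground atoms (one per choice of an r-tuple from H):
  Reach: 74^3 = 405224
Total ground atoms: 405224.

405224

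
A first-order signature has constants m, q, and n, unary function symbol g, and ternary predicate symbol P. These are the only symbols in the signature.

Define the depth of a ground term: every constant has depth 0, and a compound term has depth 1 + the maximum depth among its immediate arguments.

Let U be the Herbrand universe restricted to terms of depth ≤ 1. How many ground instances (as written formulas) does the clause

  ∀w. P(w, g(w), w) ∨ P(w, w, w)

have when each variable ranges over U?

6

Ground terms of depth ≤ 1:
  If N_k denotes the number of depth-≤k ground terms, the 3 constants give N_0 = 3, and each function symbol of arity r contributes N_{k-1}^r new terms at level k: N_k = 3 + N_{k-1}.
  N_0 = 3
  N_1 = 3 + 3 = 6
  Explicitly: m, q, n, g(m), g(q), g(n).
So there are 6 ground terms available for substitution.
The clause has 1 distinct variable (w), which appears in the body. In the free term algebra distinct substitutions yield syntactically distinct ground instances.
Number of ground instances = 6.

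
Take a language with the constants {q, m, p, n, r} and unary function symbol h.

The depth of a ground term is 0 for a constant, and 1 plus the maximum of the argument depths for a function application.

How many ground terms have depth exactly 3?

5

Let N_k = |{terms of depth ≤ k}|. Then N_0 = 5 and N_k = 5 + N_{k-1} for k ≥ 1 (one summand per function symbol, arity giving the exponent).
N_0 = 5
N_1 = 5 + 5 = 10
N_2 = 5 + 10 = 15
N_3 = 5 + 15 = 20
Terms of depth exactly 3: N_3 − N_2 = 20 − 15 = 5.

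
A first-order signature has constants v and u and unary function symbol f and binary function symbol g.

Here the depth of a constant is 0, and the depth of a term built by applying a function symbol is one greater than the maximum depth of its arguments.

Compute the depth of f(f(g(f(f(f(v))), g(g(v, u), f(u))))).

6

depth(f(v)) = 1 + depth(v) = 1 + 0 = 1
depth(f(f(v))) = 1 + depth(f(v)) = 1 + 1 = 2
depth(f(f(f(v)))) = 1 + depth(f(f(v))) = 1 + 2 = 3
depth(g(v, u)) = 1 + max(0, 0) = 1
depth(f(u)) = 1 + depth(u) = 1 + 0 = 1
depth(g(g(v, u), f(u))) = 1 + max(1, 1) = 2
depth(g(f(f(f(v))), g(g(v, u), f(u)))) = 1 + max(3, 2) = 4
depth(f(g(f(f(f(v))), g(g(v, u), f(u))))) = 1 + depth(g(f(f(f(v))), g(g(v, u), f(u)))) = 1 + 4 = 5
depth(f(f(g(f(f(f(v))), g(g(v, u), f(u)))))) = 1 + depth(f(g(f(f(f(v))), g(g(v, u), f(u))))) = 1 + 5 = 6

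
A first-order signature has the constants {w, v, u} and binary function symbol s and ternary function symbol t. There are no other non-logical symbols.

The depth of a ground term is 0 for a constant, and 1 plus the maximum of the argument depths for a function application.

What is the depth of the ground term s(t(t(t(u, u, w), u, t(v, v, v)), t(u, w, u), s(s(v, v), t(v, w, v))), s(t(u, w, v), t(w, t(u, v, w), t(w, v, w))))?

depth(t(u, u, w)) = 1 + max(0, 0, 0) = 1
depth(t(v, v, v)) = 1 + max(0, 0, 0) = 1
depth(t(t(u, u, w), u, t(v, v, v))) = 1 + max(1, 0, 1) = 2
depth(t(u, w, u)) = 1 + max(0, 0, 0) = 1
depth(s(v, v)) = 1 + max(0, 0) = 1
depth(t(v, w, v)) = 1 + max(0, 0, 0) = 1
depth(s(s(v, v), t(v, w, v))) = 1 + max(1, 1) = 2
depth(t(t(t(u, u, w), u, t(v, v, v)), t(u, w, u), s(s(v, v), t(v, w, v)))) = 1 + max(2, 1, 2) = 3
depth(t(u, w, v)) = 1 + max(0, 0, 0) = 1
depth(t(u, v, w)) = 1 + max(0, 0, 0) = 1
depth(t(w, v, w)) = 1 + max(0, 0, 0) = 1
depth(t(w, t(u, v, w), t(w, v, w))) = 1 + max(0, 1, 1) = 2
depth(s(t(u, w, v), t(w, t(u, v, w), t(w, v, w)))) = 1 + max(1, 2) = 3
depth(s(t(t(t(u, u, w), u, t(v, v, v)), t(u, w, u), s(s(v, v), t(v, w, v))), s(t(u, w, v), t(w, t(u, v, w), t(w, v, w))))) = 1 + max(3, 3) = 4

4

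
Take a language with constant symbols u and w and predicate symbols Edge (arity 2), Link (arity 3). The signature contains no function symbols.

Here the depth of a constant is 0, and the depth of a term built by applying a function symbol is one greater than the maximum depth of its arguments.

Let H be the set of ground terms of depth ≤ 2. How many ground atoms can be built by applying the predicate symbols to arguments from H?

First count ground terms of depth ≤ 2.
With no function symbols every ground term is a constant, so there are exactly 2 ground terms at every depth bound.
N_0 = 2
N_1 = 2
N_2 = 2
So |H| = 2.
A ground atom is a predicate applied to a tuple of terms from H, so the count is the sum over predicates of |H|^arity:
  Edge: 2^2 = 4;  Link: 2^3 = 8
Total ground atoms: 4 + 8 = 12.

12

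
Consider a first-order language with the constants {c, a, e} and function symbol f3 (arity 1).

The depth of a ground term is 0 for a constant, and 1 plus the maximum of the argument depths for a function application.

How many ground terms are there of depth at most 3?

Write N_k for the number of ground terms of depth ≤ k. A term of depth ≤ k is either a constant or a function symbol applied to arguments of depth ≤ k−1, so N_k = 3 + N_{k-1}.
N_0 = 3
N_1 = 3 + 3 = 6
N_2 = 3 + 6 = 9
N_3 = 3 + 9 = 12
Explicitly: c, a, e, f3(c), f3(a), f3(e), f3(f3(c)), f3(f3(a)), f3(f3(e)), f3(f3(f3(c))), f3(f3(f3(a))), f3(f3(f3(e))).

12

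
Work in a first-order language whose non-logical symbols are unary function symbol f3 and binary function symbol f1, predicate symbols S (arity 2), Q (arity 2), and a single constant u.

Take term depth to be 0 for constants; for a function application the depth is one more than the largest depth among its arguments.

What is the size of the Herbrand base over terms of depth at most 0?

First count ground terms of depth ≤ 0.
Write N_k for the number of ground terms of depth ≤ k. A term of depth ≤ k is either a constant or a function symbol applied to arguments of depth ≤ k−1, so N_k = 1 + N_{k-1} + N_{k-1}^2.
N_0 = 1
Explicitly: u.
So |H| = 1.
A ground atom is a predicate applied to a tuple of terms from H, so the count is the sum over predicates of |H|^arity:
  S: 1^2 = 1;  Q: 1^2 = 1
Total ground atoms: 1 + 1 = 2.

2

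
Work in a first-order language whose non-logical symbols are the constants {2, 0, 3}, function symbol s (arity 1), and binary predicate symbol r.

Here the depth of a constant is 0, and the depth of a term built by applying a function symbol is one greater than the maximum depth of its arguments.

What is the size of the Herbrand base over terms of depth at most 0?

9

First count ground terms of depth ≤ 0.
Let N_k = |{terms of depth ≤ k}|. Then N_0 = 3 and N_k = 3 + N_{k-1} for k ≥ 1 (one summand per function symbol, arity giving the exponent).
N_0 = 3
So |H| = 3.
A ground atom is a predicate applied to a tuple of terms from H, so the count is the sum over predicates of |H|^arity:
  r: 3^2 = 9
Total ground atoms: 9.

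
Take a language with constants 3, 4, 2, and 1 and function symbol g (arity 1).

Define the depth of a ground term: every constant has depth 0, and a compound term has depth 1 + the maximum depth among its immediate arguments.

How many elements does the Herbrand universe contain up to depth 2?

12

Let N_k count ground terms of depth at most k. Each non-constant term of depth ≤ k is some function symbol applied to depth-≤(k−1) arguments, giving N_k = 4 + N_{k-1}.
N_0 = 4
N_1 = 4 + 4 = 8
N_2 = 4 + 8 = 12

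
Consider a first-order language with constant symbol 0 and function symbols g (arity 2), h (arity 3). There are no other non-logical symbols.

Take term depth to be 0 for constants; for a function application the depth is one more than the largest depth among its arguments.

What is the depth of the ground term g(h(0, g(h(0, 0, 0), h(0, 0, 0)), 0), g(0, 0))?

4

depth(h(0, 0, 0)) = 1 + max(0, 0, 0) = 1
depth(g(h(0, 0, 0), h(0, 0, 0))) = 1 + max(1, 1) = 2
depth(h(0, g(h(0, 0, 0), h(0, 0, 0)), 0)) = 1 + max(0, 2, 0) = 3
depth(g(0, 0)) = 1 + max(0, 0) = 1
depth(g(h(0, g(h(0, 0, 0), h(0, 0, 0)), 0), g(0, 0))) = 1 + max(3, 1) = 4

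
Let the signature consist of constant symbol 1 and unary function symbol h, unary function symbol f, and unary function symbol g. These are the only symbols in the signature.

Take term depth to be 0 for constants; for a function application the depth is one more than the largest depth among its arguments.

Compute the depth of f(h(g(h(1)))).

depth(h(1)) = 1 + depth(1) = 1 + 0 = 1
depth(g(h(1))) = 1 + depth(h(1)) = 1 + 1 = 2
depth(h(g(h(1)))) = 1 + depth(g(h(1))) = 1 + 2 = 3
depth(f(h(g(h(1))))) = 1 + depth(h(g(h(1)))) = 1 + 3 = 4

4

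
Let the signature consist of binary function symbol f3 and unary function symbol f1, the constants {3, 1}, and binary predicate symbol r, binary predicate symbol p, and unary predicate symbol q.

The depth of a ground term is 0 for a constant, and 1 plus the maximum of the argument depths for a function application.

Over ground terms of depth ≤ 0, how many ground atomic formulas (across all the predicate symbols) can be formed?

First count ground terms of depth ≤ 0.
Let N_k count ground terms of depth at most k. Each non-constant term of depth ≤ k is some function symbol applied to depth-≤(k−1) arguments, giving N_k = 2 + N_{k-1}^2 + N_{k-1}.
N_0 = 2
Explicitly: 3, 1.
So |H| = 2.
A ground atom is a predicate applied to a tuple of terms from H, so the count is the sum over predicates of |H|^arity:
  r: 2^2 = 4;  p: 2^2 = 4;  q: 2
Total ground atoms: 4 + 4 + 2 = 10.

10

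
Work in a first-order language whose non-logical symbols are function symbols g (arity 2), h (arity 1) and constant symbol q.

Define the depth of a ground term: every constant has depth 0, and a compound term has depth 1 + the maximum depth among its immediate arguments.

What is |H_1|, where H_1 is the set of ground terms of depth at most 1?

3

Write N_k for the number of ground terms of depth ≤ k. A term of depth ≤ k is either a constant or a function symbol applied to arguments of depth ≤ k−1, so N_k = 1 + N_{k-1}^2 + N_{k-1}.
N_0 = 1
N_1 = 1 + 1^2 + 1 = 3
Explicitly: q, g(q, q), h(q).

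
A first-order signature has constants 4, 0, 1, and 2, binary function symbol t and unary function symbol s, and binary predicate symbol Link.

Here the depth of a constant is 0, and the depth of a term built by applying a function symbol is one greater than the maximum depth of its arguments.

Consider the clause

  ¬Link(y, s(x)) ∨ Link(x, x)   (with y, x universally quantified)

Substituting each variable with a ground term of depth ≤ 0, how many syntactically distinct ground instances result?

Ground terms of depth ≤ 0:
  Count level by level. With function symbols t/2, s/1, the terms of depth ≤ k are the 4 constants together with each function applied to depth-≤(k−1) tuples, so N_k = 4 + N_{k-1}^2 + N_{k-1}.
  N_0 = 4
So there are 4 ground terms available for substitution.
Each of y, x ranges independently over the available ground terms, and distinct assignments produce distinct instances.
Number of ground instances = 4^2 = 16.

16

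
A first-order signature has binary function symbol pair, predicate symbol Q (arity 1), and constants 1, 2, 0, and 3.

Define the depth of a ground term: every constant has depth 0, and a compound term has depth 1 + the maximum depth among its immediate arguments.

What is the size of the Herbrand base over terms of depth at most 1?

First count ground terms of depth ≤ 1.
Let N_k count ground terms of depth at most k. Each non-constant term of depth ≤ k is some function symbol applied to depth-≤(k−1) arguments, giving N_k = 4 + N_{k-1}^2.
N_0 = 4
N_1 = 4 + 4^2 = 20
So |H| = 20.
For each predicate symbol, the number of ground atoms is |H| raised to its arity; summing:
  Q: 20
Total ground atoms: 20.

20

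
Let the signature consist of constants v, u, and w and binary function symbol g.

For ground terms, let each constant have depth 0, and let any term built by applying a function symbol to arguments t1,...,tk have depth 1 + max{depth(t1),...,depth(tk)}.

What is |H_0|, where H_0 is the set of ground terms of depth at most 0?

3

If N_k denotes the number of depth-≤k ground terms, the 3 constants give N_0 = 3, and each function symbol of arity r contributes N_{k-1}^r new terms at level k: N_k = 3 + N_{k-1}^2.
N_0 = 3
Explicitly: v, u, w.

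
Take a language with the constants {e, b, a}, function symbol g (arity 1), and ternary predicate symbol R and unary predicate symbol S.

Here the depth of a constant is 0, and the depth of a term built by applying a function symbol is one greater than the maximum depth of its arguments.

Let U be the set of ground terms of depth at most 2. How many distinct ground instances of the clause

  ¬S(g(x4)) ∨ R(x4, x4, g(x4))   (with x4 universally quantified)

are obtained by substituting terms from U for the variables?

9

Ground terms of depth ≤ 2:
  Count level by level. With function symbols g/1, the terms of depth ≤ k are the 3 constants together with each function applied to depth-≤(k−1) tuples, so N_k = 3 + N_{k-1}.
  N_0 = 3
  N_1 = 3 + 3 = 6
  N_2 = 3 + 6 = 9
So there are 9 ground terms available for substitution.
The clause has 1 distinct variable (x4), which appears in the body. In the free term algebra distinct substitutions yield syntactically distinct ground instances.
Number of ground instances = 9.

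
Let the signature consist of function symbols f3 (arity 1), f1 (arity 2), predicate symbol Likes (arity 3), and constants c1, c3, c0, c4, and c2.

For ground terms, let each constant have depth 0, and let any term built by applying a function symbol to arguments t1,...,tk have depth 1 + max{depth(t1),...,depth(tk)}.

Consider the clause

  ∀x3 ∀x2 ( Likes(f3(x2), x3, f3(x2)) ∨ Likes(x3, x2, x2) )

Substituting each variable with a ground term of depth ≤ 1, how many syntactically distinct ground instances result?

Ground terms of depth ≤ 1:
  If N_k denotes the number of depth-≤k ground terms, the 5 constants give N_0 = 5, and each function symbol of arity r contributes N_{k-1}^r new terms at level k: N_k = 5 + N_{k-1} + N_{k-1}^2.
  N_0 = 5
  N_1 = 5 + 5 + 5^2 = 35
So there are 35 ground terms available for substitution.
The clause has 2 distinct variables (x3, x2), each appearing in the body. In the free term algebra distinct substitutions yield syntactically distinct ground instances.
Number of ground instances = 35^2 = 1225.

1225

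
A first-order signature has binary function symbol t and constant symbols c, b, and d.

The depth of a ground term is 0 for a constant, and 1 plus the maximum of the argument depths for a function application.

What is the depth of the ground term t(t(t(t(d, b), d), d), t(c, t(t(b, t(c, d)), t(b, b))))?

5

depth(t(d, b)) = 1 + max(0, 0) = 1
depth(t(t(d, b), d)) = 1 + max(1, 0) = 2
depth(t(t(t(d, b), d), d)) = 1 + max(2, 0) = 3
depth(t(c, d)) = 1 + max(0, 0) = 1
depth(t(b, t(c, d))) = 1 + max(0, 1) = 2
depth(t(b, b)) = 1 + max(0, 0) = 1
depth(t(t(b, t(c, d)), t(b, b))) = 1 + max(2, 1) = 3
depth(t(c, t(t(b, t(c, d)), t(b, b)))) = 1 + max(0, 3) = 4
depth(t(t(t(t(d, b), d), d), t(c, t(t(b, t(c, d)), t(b, b))))) = 1 + max(3, 4) = 5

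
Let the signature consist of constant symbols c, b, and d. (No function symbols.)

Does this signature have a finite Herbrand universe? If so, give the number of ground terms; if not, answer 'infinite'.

There are no function symbols, so every ground term is one of the 3 constants.
The Herbrand universe is {c, b, d}, which is finite with 3 elements.

3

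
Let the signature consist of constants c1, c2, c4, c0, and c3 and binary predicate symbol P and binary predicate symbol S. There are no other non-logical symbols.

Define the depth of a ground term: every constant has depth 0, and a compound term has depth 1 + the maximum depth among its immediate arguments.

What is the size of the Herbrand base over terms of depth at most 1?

50

First count ground terms of depth ≤ 1.
With no function symbols every ground term is a constant, so there are exactly 5 ground terms at every depth bound.
N_0 = 5
N_1 = 5
So |H| = 5.
Each predicate of arity r yields |H|^r ground atoms (one per choice of an r-tuple from H):
  P: 5^2 = 25;  S: 5^2 = 25
Total ground atoms: 25 + 25 = 50.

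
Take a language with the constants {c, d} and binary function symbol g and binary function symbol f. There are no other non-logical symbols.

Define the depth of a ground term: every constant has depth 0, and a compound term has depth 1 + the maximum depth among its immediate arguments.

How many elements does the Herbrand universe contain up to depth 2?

If N_k denotes the number of depth-≤k ground terms, the 2 constants give N_0 = 2, and each function symbol of arity r contributes N_{k-1}^r new terms at level k: N_k = 2 + N_{k-1}^2 + N_{k-1}^2.
N_0 = 2
N_1 = 2 + 2^2 + 2^2 = 10
N_2 = 2 + 10^2 + 10^2 = 202

202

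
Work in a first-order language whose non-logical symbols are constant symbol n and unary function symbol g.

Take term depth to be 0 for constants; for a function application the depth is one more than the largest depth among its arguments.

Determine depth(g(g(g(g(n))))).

4

depth(g(n)) = 1 + depth(n) = 1 + 0 = 1
depth(g(g(n))) = 1 + depth(g(n)) = 1 + 1 = 2
depth(g(g(g(n)))) = 1 + depth(g(g(n))) = 1 + 2 = 3
depth(g(g(g(g(n))))) = 1 + depth(g(g(g(n)))) = 1 + 3 = 4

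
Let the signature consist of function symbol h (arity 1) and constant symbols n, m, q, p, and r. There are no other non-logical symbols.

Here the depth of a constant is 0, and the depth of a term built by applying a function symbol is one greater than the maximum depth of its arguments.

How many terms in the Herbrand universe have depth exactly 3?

Count level by level. With function symbols h/1, the terms of depth ≤ k are the 5 constants together with each function applied to depth-≤(k−1) tuples, so N_k = 5 + N_{k-1}.
N_0 = 5
N_1 = 5 + 5 = 10
N_2 = 5 + 10 = 15
N_3 = 5 + 15 = 20
Terms of depth exactly 3: N_3 − N_2 = 20 − 15 = 5.

5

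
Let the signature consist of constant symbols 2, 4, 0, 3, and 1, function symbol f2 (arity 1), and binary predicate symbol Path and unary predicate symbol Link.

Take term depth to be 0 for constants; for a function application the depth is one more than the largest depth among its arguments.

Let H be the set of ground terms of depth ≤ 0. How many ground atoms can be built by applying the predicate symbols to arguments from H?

First count ground terms of depth ≤ 0.
Let N_k count ground terms of depth at most k. Each non-constant term of depth ≤ k is some function symbol applied to depth-≤(k−1) arguments, giving N_k = 5 + N_{k-1}.
N_0 = 5
Explicitly: 2, 4, 0, 3, 1.
So |H| = 5.
Ground atoms are formed by filling each argument slot of a predicate with a term from H, so an r-ary predicate gives |H|^r atoms:
  Path: 5^2 = 25;  Link: 5
Total ground atoms: 25 + 5 = 30.

30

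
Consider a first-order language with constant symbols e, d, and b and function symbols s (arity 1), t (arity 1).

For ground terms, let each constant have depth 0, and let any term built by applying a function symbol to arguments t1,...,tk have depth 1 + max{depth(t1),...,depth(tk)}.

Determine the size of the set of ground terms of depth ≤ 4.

Let N_k = |{terms of depth ≤ k}|. Then N_0 = 3 and N_k = 3 + N_{k-1} + N_{k-1} for k ≥ 1 (one summand per function symbol, arity giving the exponent).
N_0 = 3
N_1 = 3 + 3 + 3 = 9
N_2 = 3 + 9 + 9 = 21
N_3 = 3 + 21 + 21 = 45
N_4 = 3 + 45 + 45 = 93

93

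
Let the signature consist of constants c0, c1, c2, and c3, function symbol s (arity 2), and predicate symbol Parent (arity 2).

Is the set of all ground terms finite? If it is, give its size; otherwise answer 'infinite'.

The signature has at least one function symbol (s, arity 2) and at least one constant (c0).
Iterating s gives infinitely many distinct ground terms: c0, s(c0, c0), s(s(c0, c0), s(c0, c0)), ...
So the Herbrand universe is infinite.

infinite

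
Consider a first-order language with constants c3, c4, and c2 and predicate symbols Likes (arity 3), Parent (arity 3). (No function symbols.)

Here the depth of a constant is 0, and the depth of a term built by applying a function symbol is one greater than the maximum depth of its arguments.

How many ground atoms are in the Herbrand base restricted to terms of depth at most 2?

First count ground terms of depth ≤ 2.
With no function symbols every ground term is a constant, so there are exactly 3 ground terms at every depth bound.
N_0 = 3
N_1 = 3
N_2 = 3
So |H| = 3.
Ground atoms are formed by filling each argument slot of a predicate with a term from H, so an r-ary predicate gives |H|^r atoms:
  Likes: 3^3 = 27;  Parent: 3^3 = 27
Total ground atoms: 27 + 27 = 54.

54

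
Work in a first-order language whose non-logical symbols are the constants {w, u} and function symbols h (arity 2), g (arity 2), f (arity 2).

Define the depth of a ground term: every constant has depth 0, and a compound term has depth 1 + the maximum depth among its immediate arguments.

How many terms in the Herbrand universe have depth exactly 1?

12

Write N_k for the number of ground terms of depth ≤ k. A term of depth ≤ k is either a constant or a function symbol applied to arguments of depth ≤ k−1, so N_k = 2 + N_{k-1}^2 + N_{k-1}^2 + N_{k-1}^2.
N_0 = 2
N_1 = 2 + 2^2 + 2^2 + 2^2 = 14
Terms of depth exactly 1: N_1 − N_0 = 14 − 2 = 12.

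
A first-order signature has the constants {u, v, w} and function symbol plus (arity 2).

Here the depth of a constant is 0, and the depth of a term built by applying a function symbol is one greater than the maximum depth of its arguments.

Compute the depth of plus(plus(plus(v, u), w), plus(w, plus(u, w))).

depth(plus(v, u)) = 1 + max(0, 0) = 1
depth(plus(plus(v, u), w)) = 1 + max(1, 0) = 2
depth(plus(u, w)) = 1 + max(0, 0) = 1
depth(plus(w, plus(u, w))) = 1 + max(0, 1) = 2
depth(plus(plus(plus(v, u), w), plus(w, plus(u, w)))) = 1 + max(2, 2) = 3

3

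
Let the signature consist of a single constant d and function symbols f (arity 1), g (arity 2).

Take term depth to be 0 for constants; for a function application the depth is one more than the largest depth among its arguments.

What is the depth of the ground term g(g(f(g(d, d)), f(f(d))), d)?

depth(g(d, d)) = 1 + max(0, 0) = 1
depth(f(g(d, d))) = 1 + depth(g(d, d)) = 1 + 1 = 2
depth(f(d)) = 1 + depth(d) = 1 + 0 = 1
depth(f(f(d))) = 1 + depth(f(d)) = 1 + 1 = 2
depth(g(f(g(d, d)), f(f(d)))) = 1 + max(2, 2) = 3
depth(g(g(f(g(d, d)), f(f(d))), d)) = 1 + max(3, 0) = 4

4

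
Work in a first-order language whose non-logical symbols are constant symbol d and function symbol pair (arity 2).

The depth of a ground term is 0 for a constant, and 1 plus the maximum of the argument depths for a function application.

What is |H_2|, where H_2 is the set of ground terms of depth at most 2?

5

Count level by level. With function symbols pair/2, the terms of depth ≤ k are the 1 constant together with each function applied to depth-≤(k−1) tuples, so N_k = 1 + N_{k-1}^2.
N_0 = 1
N_1 = 1 + 1^2 = 2
N_2 = 1 + 2^2 = 5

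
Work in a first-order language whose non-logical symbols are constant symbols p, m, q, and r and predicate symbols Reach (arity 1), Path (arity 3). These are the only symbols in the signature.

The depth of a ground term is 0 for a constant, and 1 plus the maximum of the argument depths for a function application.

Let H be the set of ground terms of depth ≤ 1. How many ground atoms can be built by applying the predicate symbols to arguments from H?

68

First count ground terms of depth ≤ 1.
With no function symbols every ground term is a constant, so there are exactly 4 ground terms at every depth bound.
N_0 = 4
N_1 = 4
So |H| = 4.
Each predicate of arity r yields |H|^r ground atoms (one per choice of an r-tuple from H):
  Reach: 4;  Path: 4^3 = 64
Total ground atoms: 4 + 64 = 68.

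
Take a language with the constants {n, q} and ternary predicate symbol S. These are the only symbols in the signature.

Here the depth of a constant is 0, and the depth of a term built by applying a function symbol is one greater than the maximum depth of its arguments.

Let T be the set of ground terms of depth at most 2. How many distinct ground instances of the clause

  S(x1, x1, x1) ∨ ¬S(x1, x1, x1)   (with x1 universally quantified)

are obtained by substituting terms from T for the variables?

Ground terms of depth ≤ 2:
  With no function symbols every ground term is a constant, so there are exactly 2 ground terms at every depth bound.
  N_0 = 2
  N_1 = 2
  N_2 = 2
So there are 2 ground terms available for substitution.
The body mentions the single quantified variable x1; since ground terms form a free algebra, no two substitutions collapse to the same formula.
Number of ground instances = 2.

2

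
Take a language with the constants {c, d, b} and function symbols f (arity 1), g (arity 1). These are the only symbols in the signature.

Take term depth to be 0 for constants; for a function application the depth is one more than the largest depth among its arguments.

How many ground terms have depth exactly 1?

6

Let N_k = |{terms of depth ≤ k}|. Then N_0 = 3 and N_k = 3 + N_{k-1} + N_{k-1} for k ≥ 1 (one summand per function symbol, arity giving the exponent).
N_0 = 3
N_1 = 3 + 3 + 3 = 9
Terms of depth exactly 1: N_1 − N_0 = 9 − 3 = 6.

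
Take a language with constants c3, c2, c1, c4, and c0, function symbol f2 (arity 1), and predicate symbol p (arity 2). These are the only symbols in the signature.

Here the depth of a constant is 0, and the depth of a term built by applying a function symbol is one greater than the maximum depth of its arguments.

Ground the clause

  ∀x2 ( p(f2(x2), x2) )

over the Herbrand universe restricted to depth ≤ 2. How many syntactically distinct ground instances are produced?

15

Ground terms of depth ≤ 2:
  Let N_k count ground terms of depth at most k. Each non-constant term of depth ≤ k is some function symbol applied to depth-≤(k−1) arguments, giving N_k = 5 + N_{k-1}.
  N_0 = 5
  N_1 = 5 + 5 = 10
  N_2 = 5 + 10 = 15
So there are 15 ground terms available for substitution.
The variable x2 ranges independently over the available ground terms, and distinct assignments produce distinct instances.
Number of ground instances = 15.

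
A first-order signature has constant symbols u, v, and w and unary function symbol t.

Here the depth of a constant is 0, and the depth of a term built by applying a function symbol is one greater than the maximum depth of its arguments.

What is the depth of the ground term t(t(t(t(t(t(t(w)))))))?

7

depth(t(w)) = 1 + depth(w) = 1 + 0 = 1
depth(t(t(w))) = 1 + depth(t(w)) = 1 + 1 = 2
depth(t(t(t(w)))) = 1 + depth(t(t(w))) = 1 + 2 = 3
depth(t(t(t(t(w))))) = 1 + depth(t(t(t(w)))) = 1 + 3 = 4
depth(t(t(t(t(t(w)))))) = 1 + depth(t(t(t(t(w))))) = 1 + 4 = 5
depth(t(t(t(t(t(t(w))))))) = 1 + depth(t(t(t(t(t(w)))))) = 1 + 5 = 6
depth(t(t(t(t(t(t(t(w)))))))) = 1 + depth(t(t(t(t(t(t(w))))))) = 1 + 6 = 7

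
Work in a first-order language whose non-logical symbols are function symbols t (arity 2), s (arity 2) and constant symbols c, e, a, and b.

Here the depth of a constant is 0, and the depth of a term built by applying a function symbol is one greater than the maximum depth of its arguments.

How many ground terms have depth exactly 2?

2560

Count level by level. With function symbols t/2, s/2, the terms of depth ≤ k are the 4 constants together with each function applied to depth-≤(k−1) tuples, so N_k = 4 + N_{k-1}^2 + N_{k-1}^2.
N_0 = 4
N_1 = 4 + 4^2 + 4^2 = 36
N_2 = 4 + 36^2 + 36^2 = 2596
Terms of depth exactly 2: N_2 − N_1 = 2596 − 36 = 2560.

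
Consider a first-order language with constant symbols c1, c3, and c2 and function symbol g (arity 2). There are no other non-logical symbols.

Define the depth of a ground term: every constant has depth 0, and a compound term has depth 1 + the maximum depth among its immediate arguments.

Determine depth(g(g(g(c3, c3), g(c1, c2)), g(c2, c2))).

3

depth(g(c3, c3)) = 1 + max(0, 0) = 1
depth(g(c1, c2)) = 1 + max(0, 0) = 1
depth(g(g(c3, c3), g(c1, c2))) = 1 + max(1, 1) = 2
depth(g(c2, c2)) = 1 + max(0, 0) = 1
depth(g(g(g(c3, c3), g(c1, c2)), g(c2, c2))) = 1 + max(2, 1) = 3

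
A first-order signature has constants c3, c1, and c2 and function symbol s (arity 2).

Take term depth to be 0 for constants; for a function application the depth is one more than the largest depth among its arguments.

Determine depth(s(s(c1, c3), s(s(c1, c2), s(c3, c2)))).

3

depth(s(c1, c3)) = 1 + max(0, 0) = 1
depth(s(c1, c2)) = 1 + max(0, 0) = 1
depth(s(c3, c2)) = 1 + max(0, 0) = 1
depth(s(s(c1, c2), s(c3, c2))) = 1 + max(1, 1) = 2
depth(s(s(c1, c3), s(s(c1, c2), s(c3, c2)))) = 1 + max(1, 2) = 3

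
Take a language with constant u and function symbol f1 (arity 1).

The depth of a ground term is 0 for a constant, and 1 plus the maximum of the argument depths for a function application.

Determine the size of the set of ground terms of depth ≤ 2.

3

Write N_k for the number of ground terms of depth ≤ k. A term of depth ≤ k is either a constant or a function symbol applied to arguments of depth ≤ k−1, so N_k = 1 + N_{k-1}.
N_0 = 1
N_1 = 1 + 1 = 2
N_2 = 1 + 2 = 3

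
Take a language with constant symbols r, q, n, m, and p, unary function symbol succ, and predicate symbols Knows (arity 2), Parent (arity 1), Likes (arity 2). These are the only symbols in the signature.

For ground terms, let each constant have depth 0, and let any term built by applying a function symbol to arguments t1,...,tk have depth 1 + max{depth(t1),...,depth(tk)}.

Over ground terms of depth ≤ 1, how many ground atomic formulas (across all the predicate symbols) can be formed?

First count ground terms of depth ≤ 1.
Write N_k for the number of ground terms of depth ≤ k. A term of depth ≤ k is either a constant or a function symbol applied to arguments of depth ≤ k−1, so N_k = 5 + N_{k-1}.
N_0 = 5
N_1 = 5 + 5 = 10
So |H| = 10.
For each predicate symbol, the number of ground atoms is |H| raised to its arity; summing:
  Knows: 10^2 = 100;  Parent: 10;  Likes: 10^2 = 100
Total ground atoms: 100 + 10 + 100 = 210.

210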